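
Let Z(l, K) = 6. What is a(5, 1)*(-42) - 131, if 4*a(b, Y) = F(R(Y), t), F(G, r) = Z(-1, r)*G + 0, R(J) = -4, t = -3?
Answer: 121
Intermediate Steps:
F(G, r) = 6*G (F(G, r) = 6*G + 0 = 6*G)
a(b, Y) = -6 (a(b, Y) = (6*(-4))/4 = (¼)*(-24) = -6)
a(5, 1)*(-42) - 131 = -6*(-42) - 131 = 252 - 131 = 121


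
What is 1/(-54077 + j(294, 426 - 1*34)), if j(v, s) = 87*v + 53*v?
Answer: -1/12917 ≈ -7.7417e-5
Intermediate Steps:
j(v, s) = 140*v
1/(-54077 + j(294, 426 - 1*34)) = 1/(-54077 + 140*294) = 1/(-54077 + 41160) = 1/(-12917) = -1/12917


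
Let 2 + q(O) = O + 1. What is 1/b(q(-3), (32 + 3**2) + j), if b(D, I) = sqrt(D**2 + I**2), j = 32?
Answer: sqrt(5345)/5345 ≈ 0.013678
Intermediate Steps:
q(O) = -1 + O (q(O) = -2 + (O + 1) = -2 + (1 + O) = -1 + O)
1/b(q(-3), (32 + 3**2) + j) = 1/(sqrt((-1 - 3)**2 + ((32 + 3**2) + 32)**2)) = 1/(sqrt((-4)**2 + ((32 + 9) + 32)**2)) = 1/(sqrt(16 + (41 + 32)**2)) = 1/(sqrt(16 + 73**2)) = 1/(sqrt(16 + 5329)) = 1/(sqrt(5345)) = sqrt(5345)/5345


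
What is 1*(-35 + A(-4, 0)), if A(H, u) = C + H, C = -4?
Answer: -43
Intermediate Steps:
A(H, u) = -4 + H
1*(-35 + A(-4, 0)) = 1*(-35 + (-4 - 4)) = 1*(-35 - 8) = 1*(-43) = -43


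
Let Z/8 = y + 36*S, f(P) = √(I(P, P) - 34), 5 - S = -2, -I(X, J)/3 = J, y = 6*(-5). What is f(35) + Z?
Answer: 1776 + I*√139 ≈ 1776.0 + 11.79*I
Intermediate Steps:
y = -30
I(X, J) = -3*J
S = 7 (S = 5 - 1*(-2) = 5 + 2 = 7)
f(P) = √(-34 - 3*P) (f(P) = √(-3*P - 34) = √(-34 - 3*P))
Z = 1776 (Z = 8*(-30 + 36*7) = 8*(-30 + 252) = 8*222 = 1776)
f(35) + Z = √(-34 - 3*35) + 1776 = √(-34 - 105) + 1776 = √(-139) + 1776 = I*√139 + 1776 = 1776 + I*√139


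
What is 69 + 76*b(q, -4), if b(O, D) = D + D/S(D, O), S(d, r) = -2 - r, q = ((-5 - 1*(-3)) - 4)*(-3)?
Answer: -1099/5 ≈ -219.80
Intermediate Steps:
q = 18 (q = ((-5 + 3) - 4)*(-3) = (-2 - 4)*(-3) = -6*(-3) = 18)
b(O, D) = D + D/(-2 - O)
69 + 76*b(q, -4) = 69 + 76*(-4*(1 + 18)/(2 + 18)) = 69 + 76*(-4*19/20) = 69 + 76*(-4*1/20*19) = 69 + 76*(-19/5) = 69 - 1444/5 = -1099/5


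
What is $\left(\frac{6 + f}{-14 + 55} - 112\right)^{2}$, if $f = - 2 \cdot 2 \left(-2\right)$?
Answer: $\frac{20958084}{1681} \approx 12468.0$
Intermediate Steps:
$f = 8$ ($f = \left(-2\right) \left(-4\right) = 8$)
$\left(\frac{6 + f}{-14 + 55} - 112\right)^{2} = \left(\frac{6 + 8}{-14 + 55} - 112\right)^{2} = \left(\frac{14}{41} - 112\right)^{2} = \left(- \frac{4578}{41}\right)^{2} = \frac{20958084}{1681}$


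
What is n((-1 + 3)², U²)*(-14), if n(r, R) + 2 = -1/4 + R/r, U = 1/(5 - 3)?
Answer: 245/8 ≈ 30.625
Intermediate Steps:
U = ½ (U = 1/2 = ½ ≈ 0.50000)
n(r, R) = -9/4 + R/r (n(r, R) = -2 + (-1/4 + R/r) = -2 + (-1*¼ + R/r) = -2 + (-¼ + R/r) = -9/4 + R/r)
n((-1 + 3)², U²)*(-14) = (-9/4 + (½)²/((-1 + 3)²))*(-14) = (-9/4 + 1/(4*(2²)))*(-14) = (-9/4 + (¼)/4)*(-14) = (-9/4 + (¼)*(¼))*(-14) = (-9/4 + 1/16)*(-14) = -35/16*(-14) = 245/8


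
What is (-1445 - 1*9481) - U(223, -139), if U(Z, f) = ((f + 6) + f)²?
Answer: -84910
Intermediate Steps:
U(Z, f) = (6 + 2*f)² (U(Z, f) = ((6 + f) + f)² = (6 + 2*f)²)
(-1445 - 1*9481) - U(223, -139) = (-1445 - 1*9481) - 4*(3 - 139)² = (-1445 - 9481) - 4*(-136)² = -10926 - 4*18496 = -10926 - 1*73984 = -10926 - 73984 = -84910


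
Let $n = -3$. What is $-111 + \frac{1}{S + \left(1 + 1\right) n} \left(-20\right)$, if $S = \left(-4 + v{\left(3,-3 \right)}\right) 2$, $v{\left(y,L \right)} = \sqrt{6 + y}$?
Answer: $- \frac{217}{2} \approx -108.5$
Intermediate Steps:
$S = -2$ ($S = \left(-4 + \sqrt{6 + 3}\right) 2 = \left(-4 + \sqrt{9}\right) 2 = \left(-4 + 3\right) 2 = \left(-1\right) 2 = -2$)
$-111 + \frac{1}{S + \left(1 + 1\right) n} \left(-20\right) = -111 + \frac{1}{-2 + \left(1 + 1\right) \left(-3\right)} \left(-20\right) = -111 + \frac{1}{-2 + 2 \left(-3\right)} \left(-20\right) = -111 + \frac{1}{-2 - 6} \left(-20\right) = -111 + \frac{1}{-8} \left(-20\right) = -111 - - \frac{5}{2} = -111 + \frac{5}{2} = - \frac{217}{2}$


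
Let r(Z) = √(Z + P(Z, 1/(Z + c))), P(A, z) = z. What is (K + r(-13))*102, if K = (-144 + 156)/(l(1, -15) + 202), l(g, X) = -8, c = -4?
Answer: 612/97 + 6*I*√3774 ≈ 6.3093 + 368.6*I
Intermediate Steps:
r(Z) = √(Z + 1/(-4 + Z)) (r(Z) = √(Z + 1/(Z - 4)) = √(Z + 1/(-4 + Z)))
K = 6/97 (K = (-144 + 156)/(-8 + 202) = 12/194 = 12*(1/194) = 6/97 ≈ 0.061856)
(K + r(-13))*102 = (6/97 + √((1 - 13*(-4 - 13))/(-4 - 13)))*102 = (6/97 + √((1 - 13*(-17))/(-17)))*102 = (6/97 + √(-(1 + 221)/17))*102 = (6/97 + √(-1/17*222))*102 = (6/97 + √(-222/17))*102 = (6/97 + I*√3774/17)*102 = 612/97 + 6*I*√3774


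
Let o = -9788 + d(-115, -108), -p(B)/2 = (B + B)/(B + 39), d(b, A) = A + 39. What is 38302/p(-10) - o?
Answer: 752519/20 ≈ 37626.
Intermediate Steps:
d(b, A) = 39 + A
p(B) = -4*B/(39 + B) (p(B) = -2*(B + B)/(B + 39) = -2*2*B/(39 + B) = -4*B/(39 + B))
o = -9857 (o = -9788 + (39 - 108) = -9788 - 69 = -9857)
38302/p(-10) - o = 38302/((-4*(-10)/(39 - 10))) - 1*(-9857) = 38302/((-4*(-10)/29)) + 9857 = 38302/((-4*(-10)*1/29)) + 9857 = 38302/(40/29) + 9857 = 38302*(29/40) + 9857 = 555379/20 + 9857 = 752519/20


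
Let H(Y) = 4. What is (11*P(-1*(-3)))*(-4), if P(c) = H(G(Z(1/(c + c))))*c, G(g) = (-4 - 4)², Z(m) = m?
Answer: -528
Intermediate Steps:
G(g) = 64 (G(g) = (-8)² = 64)
P(c) = 4*c
(11*P(-1*(-3)))*(-4) = (11*(4*(-1*(-3))))*(-4) = (11*(4*3))*(-4) = (11*12)*(-4) = 132*(-4) = -528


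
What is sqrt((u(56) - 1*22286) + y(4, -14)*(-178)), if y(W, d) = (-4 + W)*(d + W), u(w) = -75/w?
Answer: I*sqrt(17473274)/28 ≈ 149.29*I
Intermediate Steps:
y(W, d) = (-4 + W)*(W + d)
sqrt((u(56) - 1*22286) + y(4, -14)*(-178)) = sqrt((-75/56 - 1*22286) + (4**2 - 4*4 - 4*(-14) + 4*(-14))*(-178)) = sqrt((-75*1/56 - 22286) + (16 - 16 + 56 - 56)*(-178)) = sqrt((-75/56 - 22286) + 0*(-178)) = sqrt(-1248091/56 + 0) = sqrt(-1248091/56) = I*sqrt(17473274)/28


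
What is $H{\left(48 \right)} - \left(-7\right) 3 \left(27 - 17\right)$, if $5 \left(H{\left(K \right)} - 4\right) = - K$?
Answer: $\frac{1022}{5} \approx 204.4$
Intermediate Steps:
$H{\left(K \right)} = 4 - \frac{K}{5}$ ($H{\left(K \right)} = 4 + \frac{\left(-1\right) K}{5} = 4 - \frac{K}{5}$)
$H{\left(48 \right)} - \left(-7\right) 3 \left(27 - 17\right) = \left(4 - \frac{48}{5}\right) - \left(-7\right) 3 \left(27 - 17\right) = \left(4 - \frac{48}{5}\right) - \left(-21\right) 10 = - \frac{28}{5} - -210 = - \frac{28}{5} + 210 = \frac{1022}{5}$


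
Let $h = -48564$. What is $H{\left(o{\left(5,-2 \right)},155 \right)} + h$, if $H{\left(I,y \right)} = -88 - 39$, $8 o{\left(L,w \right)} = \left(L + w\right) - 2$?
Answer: $-48691$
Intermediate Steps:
$o{\left(L,w \right)} = - \frac{1}{4} + \frac{L}{8} + \frac{w}{8}$ ($o{\left(L,w \right)} = \frac{\left(L + w\right) - 2}{8} = \frac{-2 + L + w}{8} = - \frac{1}{4} + \frac{L}{8} + \frac{w}{8}$)
$H{\left(I,y \right)} = -127$
$H{\left(o{\left(5,-2 \right)},155 \right)} + h = -127 - 48564 = -48691$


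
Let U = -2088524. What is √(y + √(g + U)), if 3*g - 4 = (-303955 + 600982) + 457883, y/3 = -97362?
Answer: √(-292086 + I*√1836886) ≈ 1.254 + 540.45*I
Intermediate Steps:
y = -292086 (y = 3*(-97362) = -292086)
g = 251638 (g = 4/3 + ((-303955 + 600982) + 457883)/3 = 4/3 + (297027 + 457883)/3 = 4/3 + (⅓)*754910 = 4/3 + 754910/3 = 251638)
√(y + √(g + U)) = √(-292086 + √(251638 - 2088524)) = √(-292086 + √(-1836886)) = √(-292086 + I*√1836886)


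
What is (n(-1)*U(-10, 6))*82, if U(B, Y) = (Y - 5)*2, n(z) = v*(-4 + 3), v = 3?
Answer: -492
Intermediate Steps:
n(z) = -3 (n(z) = 3*(-4 + 3) = 3*(-1) = -3)
U(B, Y) = -10 + 2*Y (U(B, Y) = (-5 + Y)*2 = -10 + 2*Y)
(n(-1)*U(-10, 6))*82 = -3*(-10 + 2*6)*82 = -3*(-10 + 12)*82 = -3*2*82 = -6*82 = -492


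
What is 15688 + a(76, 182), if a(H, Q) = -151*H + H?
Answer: 4288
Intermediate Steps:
a(H, Q) = -150*H
15688 + a(76, 182) = 15688 - 150*76 = 15688 - 11400 = 4288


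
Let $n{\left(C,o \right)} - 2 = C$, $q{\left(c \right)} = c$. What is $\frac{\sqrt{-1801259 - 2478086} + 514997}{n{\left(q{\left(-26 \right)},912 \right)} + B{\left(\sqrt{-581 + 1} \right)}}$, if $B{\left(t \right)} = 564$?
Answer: $\frac{514997}{540} + \frac{i \sqrt{4279345}}{540} \approx 953.7 + 3.8308 i$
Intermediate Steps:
$n{\left(C,o \right)} = 2 + C$
$\frac{\sqrt{-1801259 - 2478086} + 514997}{n{\left(q{\left(-26 \right)},912 \right)} + B{\left(\sqrt{-581 + 1} \right)}} = \frac{\sqrt{-1801259 - 2478086} + 514997}{\left(2 - 26\right) + 564} = \frac{\sqrt{-4279345} + 514997}{-24 + 564} = \frac{i \sqrt{4279345} + 514997}{540} = \left(514997 + i \sqrt{4279345}\right) \frac{1}{540} = \frac{514997}{540} + \frac{i \sqrt{4279345}}{540}$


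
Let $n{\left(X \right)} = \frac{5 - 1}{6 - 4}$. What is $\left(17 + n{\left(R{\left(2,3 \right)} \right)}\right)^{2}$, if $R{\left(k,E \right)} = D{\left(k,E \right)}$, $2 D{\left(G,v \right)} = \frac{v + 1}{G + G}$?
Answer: $361$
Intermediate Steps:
$D{\left(G,v \right)} = \frac{1 + v}{4 G}$ ($D{\left(G,v \right)} = \frac{\left(v + 1\right) \frac{1}{G + G}}{2} = \frac{\left(1 + v\right) \frac{1}{2 G}}{2} = \frac{\frac{1}{2} \frac{1}{G} \left(1 + v\right)}{2} = \frac{1 + v}{4 G}$)
$R{\left(k,E \right)} = \frac{1 + E}{4 k}$
$n{\left(X \right)} = 2$ ($n{\left(X \right)} = \frac{4}{2} = 4 \cdot \frac{1}{2} = 2$)
$\left(17 + n{\left(R{\left(2,3 \right)} \right)}\right)^{2} = \left(17 + 2\right)^{2} = 19^{2} = 361$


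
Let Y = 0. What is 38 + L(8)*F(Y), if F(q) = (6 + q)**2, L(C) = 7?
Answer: 290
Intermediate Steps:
38 + L(8)*F(Y) = 38 + 7*(6 + 0)**2 = 38 + 7*6**2 = 38 + 7*36 = 38 + 252 = 290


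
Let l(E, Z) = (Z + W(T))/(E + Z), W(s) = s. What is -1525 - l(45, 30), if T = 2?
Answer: -114407/75 ≈ -1525.4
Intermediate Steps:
l(E, Z) = (2 + Z)/(E + Z) (l(E, Z) = (Z + 2)/(E + Z) = (2 + Z)/(E + Z))
-1525 - l(45, 30) = -1525 - (2 + 30)/(45 + 30) = -1525 - 32/75 = -114407/75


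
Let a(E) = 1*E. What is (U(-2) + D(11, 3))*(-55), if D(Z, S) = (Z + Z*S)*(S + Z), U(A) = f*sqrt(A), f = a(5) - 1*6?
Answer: -33880 + 55*I*sqrt(2) ≈ -33880.0 + 77.782*I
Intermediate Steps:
a(E) = E
f = -1 (f = 5 - 1*6 = 5 - 6 = -1)
U(A) = -sqrt(A)
D(Z, S) = (S + Z)*(Z + S*Z) (D(Z, S) = (Z + S*Z)*(S + Z) = (S + Z)*(Z + S*Z))
(U(-2) + D(11, 3))*(-55) = (-sqrt(-2) + 11*(3 + 11 + 3**2 + 3*11))*(-55) = (-I*sqrt(2) + 11*(3 + 11 + 9 + 33))*(-55) = (-I*sqrt(2) + 11*56)*(-55) = (-I*sqrt(2) + 616)*(-55) = (616 - I*sqrt(2))*(-55) = -33880 + 55*I*sqrt(2)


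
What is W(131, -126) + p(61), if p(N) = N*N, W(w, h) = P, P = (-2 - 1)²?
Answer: 3730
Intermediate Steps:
P = 9 (P = (-3)² = 9)
W(w, h) = 9
p(N) = N²
W(131, -126) + p(61) = 9 + 61² = 9 + 3721 = 3730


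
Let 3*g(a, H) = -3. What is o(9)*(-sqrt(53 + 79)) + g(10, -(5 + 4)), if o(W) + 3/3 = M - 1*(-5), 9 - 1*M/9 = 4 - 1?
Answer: -1 - 116*sqrt(33) ≈ -667.37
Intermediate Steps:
g(a, H) = -1 (g(a, H) = (1/3)*(-3) = -1)
M = 54 (M = 81 - 9*(4 - 1) = 81 - 9*3 = 81 - 27 = 54)
o(W) = 58 (o(W) = -1 + (54 - 1*(-5)) = -1 + (54 + 5) = -1 + 59 = 58)
o(9)*(-sqrt(53 + 79)) + g(10, -(5 + 4)) = 58*(-sqrt(53 + 79)) - 1 = 58*(-sqrt(132)) - 1 = 58*(-2*sqrt(33)) - 1 = -116*sqrt(33) - 1 = -1 - 116*sqrt(33)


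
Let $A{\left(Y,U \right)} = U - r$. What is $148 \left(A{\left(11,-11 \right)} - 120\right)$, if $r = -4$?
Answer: $-18796$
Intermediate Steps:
$A{\left(Y,U \right)} = 4 + U$ ($A{\left(Y,U \right)} = U - -4 = U + 4 = 4 + U$)
$148 \left(A{\left(11,-11 \right)} - 120\right) = 148 \left(\left(4 - 11\right) - 120\right) = 148 \left(-7 - 120\right) = 148 \left(-127\right) = -18796$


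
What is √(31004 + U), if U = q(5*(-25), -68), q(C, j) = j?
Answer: 2*√7734 ≈ 175.89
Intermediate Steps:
U = -68
√(31004 + U) = √(31004 - 68) = √30936 = 2*√7734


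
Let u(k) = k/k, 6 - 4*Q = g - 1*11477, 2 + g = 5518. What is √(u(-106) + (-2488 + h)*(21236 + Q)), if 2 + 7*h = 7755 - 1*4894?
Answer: 11*I*√76559833/14 ≈ 6874.9*I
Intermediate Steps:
g = 5516 (g = -2 + 5518 = 5516)
h = 2859/7 (h = -2/7 + (7755 - 1*4894)/7 = -2/7 + (7755 - 4894)/7 = -2/7 + (⅐)*2861 = -2/7 + 2861/7 = 2859/7 ≈ 408.43)
Q = 5967/4 (Q = 3/2 - (5516 - 1*11477)/4 = 3/2 - (5516 - 11477)/4 = 3/2 - ¼*(-5961) = 3/2 + 5961/4 = 5967/4 ≈ 1491.8)
u(k) = 1
√(u(-106) + (-2488 + h)*(21236 + Q)) = √(1 + (-2488 + 2859/7)*(21236 + 5967/4)) = √(1 - 14557/7*90911/4) = √(1 - 1323391427/28) = √(-1323391399/28) = 11*I*√76559833/14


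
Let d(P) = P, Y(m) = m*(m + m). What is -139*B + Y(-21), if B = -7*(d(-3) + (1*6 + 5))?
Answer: 8666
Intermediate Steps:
Y(m) = 2*m² (Y(m) = m*(2*m) = 2*m²)
B = -56 (B = -7*(-3 + (1*6 + 5)) = -7*(-3 + (6 + 5)) = -7*(-3 + 11) = -7*8 = -56)
-139*B + Y(-21) = -139*(-56) + 2*(-21)² = 7784 + 2*441 = 7784 + 882 = 8666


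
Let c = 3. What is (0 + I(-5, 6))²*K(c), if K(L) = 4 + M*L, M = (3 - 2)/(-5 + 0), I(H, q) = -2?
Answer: 68/5 ≈ 13.600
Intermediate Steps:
M = -⅕ (M = 1/(-5) = 1*(-⅕) = -⅕ ≈ -0.20000)
K(L) = 4 - L/5
(0 + I(-5, 6))²*K(c) = (0 - 2)²*(4 - ⅕*3) = (-2)²*(4 - ⅗) = 4*(17/5) = 68/5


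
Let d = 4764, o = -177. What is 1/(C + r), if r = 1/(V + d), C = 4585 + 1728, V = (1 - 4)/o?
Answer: 281077/1774439160 ≈ 0.00015840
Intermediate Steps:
V = 1/59 (V = (1 - 4)/(-177) = -1/177*(-3) = 1/59 ≈ 0.016949)
C = 6313
r = 59/281077 (r = 1/(1/59 + 4764) = 1/(281077/59) = 59/281077 ≈ 0.00020991)
1/(C + r) = 1/(6313 + 59/281077) = 1/(1774439160/281077) = 281077/1774439160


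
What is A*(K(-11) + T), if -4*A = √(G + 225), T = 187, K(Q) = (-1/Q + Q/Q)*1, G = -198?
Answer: -6207*√3/44 ≈ -244.34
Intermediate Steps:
K(Q) = 1 - 1/Q (K(Q) = (-1/Q + 1)*1 = (1 - 1/Q)*1 = 1 - 1/Q)
A = -3*√3/4 (A = -√(-198 + 225)/4 = -3*√3/4 ≈ -1.2990)
A*(K(-11) + T) = (-3*√3/4)*((-1 - 11)/(-11) + 187) = (-3*√3/4)*(-1/11*(-12) + 187) = (-3*√3/4)*(12/11 + 187) = -3*√3/4*(2069/11) = -6207*√3/44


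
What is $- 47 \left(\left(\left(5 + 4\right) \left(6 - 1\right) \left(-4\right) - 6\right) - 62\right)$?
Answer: $11656$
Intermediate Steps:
$- 47 \left(\left(\left(5 + 4\right) \left(6 - 1\right) \left(-4\right) - 6\right) - 62\right) = - 47 \left(\left(9 \cdot 5 \left(-4\right) - 6\right) - 62\right) = - 47 \left(\left(45 \left(-4\right) - 6\right) - 62\right) = - 47 \left(\left(-180 - 6\right) - 62\right) = - 47 \left(-186 - 62\right) = \left(-47\right) \left(-248\right) = 11656$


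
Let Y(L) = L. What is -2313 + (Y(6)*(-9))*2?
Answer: -2421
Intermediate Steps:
-2313 + (Y(6)*(-9))*2 = -2313 + (6*(-9))*2 = -2313 - 54*2 = -2313 - 108 = -2421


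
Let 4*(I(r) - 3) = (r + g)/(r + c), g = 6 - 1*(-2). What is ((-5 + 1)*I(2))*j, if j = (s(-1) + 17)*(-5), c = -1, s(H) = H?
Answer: 1760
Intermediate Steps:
g = 8 (g = 6 + 2 = 8)
j = -80 (j = (-1 + 17)*(-5) = 16*(-5) = -80)
I(r) = 3 + (8 + r)/(4*(-1 + r)) (I(r) = 3 + ((r + 8)/(r - 1))/4 = 3 + ((8 + r)/(-1 + r))/4 = 3 + (8 + r)/(4*(-1 + r)))
((-5 + 1)*I(2))*j = ((-5 + 1)*((-4 + 13*2)/(4*(-1 + 2))))*(-80) = -(-4 + 26)/1*(-80) = -22*(-80) = 1760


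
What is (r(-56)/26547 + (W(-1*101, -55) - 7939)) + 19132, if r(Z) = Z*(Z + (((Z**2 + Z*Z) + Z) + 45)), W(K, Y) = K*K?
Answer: 567599038/26547 ≈ 21381.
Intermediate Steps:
W(K, Y) = K**2
r(Z) = Z*(45 + 2*Z + 2*Z**2) (r(Z) = Z*(Z + (((Z**2 + Z**2) + Z) + 45)) = Z*(Z + ((2*Z**2 + Z) + 45)) = Z*(Z + ((Z + 2*Z**2) + 45)) = Z*(Z + (45 + Z + 2*Z**2)) = Z*(45 + 2*Z + 2*Z**2))
(r(-56)/26547 + (W(-1*101, -55) - 7939)) + 19132 = (-56*(45 + 2*(-56) + 2*(-56)**2)/26547 + ((-1*101)**2 - 7939)) + 19132 = (-56*(45 - 112 + 2*3136)*(1/26547) + ((-101)**2 - 7939)) + 19132 = (-56*(45 - 112 + 6272)*(1/26547) + (10201 - 7939)) + 19132 = (-56*6205*(1/26547) + 2262) + 19132 = (-347480*1/26547 + 2262) + 19132 = (-347480/26547 + 2262) + 19132 = 59701834/26547 + 19132 = 567599038/26547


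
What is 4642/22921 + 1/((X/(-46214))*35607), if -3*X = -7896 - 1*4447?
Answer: 678989397920/3357905114707 ≈ 0.20221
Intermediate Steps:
X = 12343/3 (X = -(-7896 - 1*4447)/3 = -(-7896 - 4447)/3 = -⅓*(-12343) = 12343/3 ≈ 4114.3)
4642/22921 + 1/((X/(-46214))*35607) = 4642/22921 + 1/(((12343/3)/(-46214))*35607) = 4642*(1/22921) + (1/35607)/((12343/3)*(-1/46214)) = 4642/22921 + (1/35607)/(-12343/138642) = 4642/22921 - 138642/12343*1/35607 = 4642/22921 - 46214/146499067 = 678989397920/3357905114707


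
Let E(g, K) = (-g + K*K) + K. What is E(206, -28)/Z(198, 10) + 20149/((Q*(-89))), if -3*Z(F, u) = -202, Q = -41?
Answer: 5045474/368549 ≈ 13.690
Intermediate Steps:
Z(F, u) = 202/3 (Z(F, u) = -⅓*(-202) = 202/3)
E(g, K) = K + K² - g (E(g, K) = (-g + K²) + K = (K² - g) + K = K + K² - g)
E(206, -28)/Z(198, 10) + 20149/((Q*(-89))) = (-28 + (-28)² - 1*206)/(202/3) + 20149/((-41*(-89))) = (-28 + 784 - 206)*(3/202) + 20149/3649 = 550*(3/202) + 20149*(1/3649) = 825/101 + 20149/3649 = 5045474/368549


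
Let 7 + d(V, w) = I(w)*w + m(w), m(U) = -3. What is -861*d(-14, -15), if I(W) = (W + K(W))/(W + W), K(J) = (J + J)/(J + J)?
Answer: 14637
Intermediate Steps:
K(J) = 1 (K(J) = (2*J)/((2*J)) = (2*J)*(1/(2*J)) = 1)
I(W) = (1 + W)/(2*W) (I(W) = (W + 1)/(W + W) = (1 + W)/((2*W)) = (1 + W)*(1/(2*W)) = (1 + W)/(2*W))
d(V, w) = -19/2 + w/2 (d(V, w) = -7 + (((1 + w)/(2*w))*w - 3) = -7 + ((½ + w/2) - 3) = -7 + (-5/2 + w/2) = -19/2 + w/2)
-861*d(-14, -15) = -861*(-19/2 + (½)*(-15)) = -861*(-19/2 - 15/2) = -861*(-17) = 14637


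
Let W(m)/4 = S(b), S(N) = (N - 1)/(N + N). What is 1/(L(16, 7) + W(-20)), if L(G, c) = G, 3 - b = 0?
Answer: 3/52 ≈ 0.057692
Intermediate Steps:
b = 3 (b = 3 - 1*0 = 3 + 0 = 3)
S(N) = (-1 + N)/(2*N) (S(N) = (-1 + N)/((2*N)) = (-1 + N)*(1/(2*N)) = (-1 + N)/(2*N))
W(m) = 4/3 (W(m) = 4*((½)*(-1 + 3)/3) = 4*((½)*(⅓)*2) = 4*(⅓) = 4/3)
1/(L(16, 7) + W(-20)) = 1/(16 + 4/3) = 1/(52/3) = 3/52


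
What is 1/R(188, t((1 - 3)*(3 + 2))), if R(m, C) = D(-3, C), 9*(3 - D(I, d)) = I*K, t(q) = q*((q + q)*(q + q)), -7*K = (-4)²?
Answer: 21/47 ≈ 0.44681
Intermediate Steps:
K = -16/7 (K = -⅐*(-4)² = -⅐*16 = -16/7 ≈ -2.2857)
t(q) = 4*q³ (t(q) = q*((2*q)*(2*q)) = q*(4*q²) = 4*q³)
D(I, d) = 3 + 16*I/63 (D(I, d) = 3 - I*(-16)/(9*7) = 3 - (-16)*I/63 = 3 + 16*I/63)
R(m, C) = 47/21 (R(m, C) = 3 + (16/63)*(-3) = 3 - 16/21 = 47/21)
1/R(188, t((1 - 3)*(3 + 2))) = 1/(47/21) = 21/47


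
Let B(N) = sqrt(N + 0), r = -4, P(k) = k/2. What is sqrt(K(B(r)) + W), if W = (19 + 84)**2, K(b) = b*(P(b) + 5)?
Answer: sqrt(10607 + 10*I) ≈ 102.99 + 0.0485*I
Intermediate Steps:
P(k) = k/2 (P(k) = k*(1/2) = k/2)
B(N) = sqrt(N)
K(b) = b*(5 + b/2) (K(b) = b*(b/2 + 5) = b*(5 + b/2))
W = 10609 (W = 103**2 = 10609)
sqrt(K(B(r)) + W) = sqrt(sqrt(-4)*(10 + sqrt(-4))/2 + 10609) = sqrt((2*I)*(10 + 2*I)/2 + 10609) = sqrt(I*(10 + 2*I) + 10609) = sqrt(10609 + I*(10 + 2*I))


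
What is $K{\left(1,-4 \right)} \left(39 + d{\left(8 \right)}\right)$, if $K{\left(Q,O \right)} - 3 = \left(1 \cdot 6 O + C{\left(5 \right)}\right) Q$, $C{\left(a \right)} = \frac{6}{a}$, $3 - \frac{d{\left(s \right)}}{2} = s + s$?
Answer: $- \frac{1287}{5} \approx -257.4$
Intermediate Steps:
$d{\left(s \right)} = 6 - 4 s$ ($d{\left(s \right)} = 6 - 2 \left(s + s\right) = 6 - 2 \cdot 2 s = 6 - 4 s$)
$K{\left(Q,O \right)} = 3 + Q \left(\frac{6}{5} + 6 O\right)$ ($K{\left(Q,O \right)} = 3 + \left(1 \cdot 6 O + \frac{6}{5}\right) Q = 3 + \left(6 O + 6 \cdot \frac{1}{5}\right) Q = 3 + \left(6 O + \frac{6}{5}\right) Q = 3 + \left(\frac{6}{5} + 6 O\right) Q = 3 + Q \left(\frac{6}{5} + 6 O\right)$)
$K{\left(1,-4 \right)} \left(39 + d{\left(8 \right)}\right) = \left(3 + \frac{6}{5} \cdot 1 + 6 \left(-4\right) 1\right) \left(39 + \left(6 - 32\right)\right) = \left(3 + \frac{6}{5} - 24\right) \left(39 + \left(6 - 32\right)\right) = - \frac{99 \left(39 - 26\right)}{5} = \left(- \frac{99}{5}\right) 13 = - \frac{1287}{5}$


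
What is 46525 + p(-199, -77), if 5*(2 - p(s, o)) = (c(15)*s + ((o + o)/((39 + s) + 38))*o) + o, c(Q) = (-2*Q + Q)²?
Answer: 16932636/305 ≈ 55517.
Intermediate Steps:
c(Q) = Q² (c(Q) = (-Q)² = Q²)
p(s, o) = 2 - 45*s - o/5 - 2*o²/(5*(77 + s)) (p(s, o) = 2 - ((15²*s + ((o + o)/((39 + s) + 38))*o) + o)/5 = 2 - ((225*s + ((2*o)/(77 + s))*o) + o)/5 = 2 - ((225*s + (2*o/(77 + s))*o) + o)/5 = 2 - ((225*s + 2*o²/(77 + s)) + o)/5 = 2 - (o + 225*s + 2*o²/(77 + s))/5 = 2 + (-45*s - o/5 - 2*o²/(5*(77 + s))) = 2 - 45*s - o/5 - 2*o²/(5*(77 + s)))
46525 + p(-199, -77) = 46525 + (770 - 17315*(-199) - 225*(-199)² - 77*(-77) - 2*(-77)² - 1*(-77)*(-199))/(5*(77 - 199)) = 46525 + (⅕)*(770 + 3445685 - 225*39601 + 5929 - 2*5929 - 15323)/(-122) = 46525 + (⅕)*(-1/122)*(770 + 3445685 - 8910225 + 5929 - 11858 - 15323) = 46525 + (⅕)*(-1/122)*(-5485022) = 46525 + 2742511/305 = 16932636/305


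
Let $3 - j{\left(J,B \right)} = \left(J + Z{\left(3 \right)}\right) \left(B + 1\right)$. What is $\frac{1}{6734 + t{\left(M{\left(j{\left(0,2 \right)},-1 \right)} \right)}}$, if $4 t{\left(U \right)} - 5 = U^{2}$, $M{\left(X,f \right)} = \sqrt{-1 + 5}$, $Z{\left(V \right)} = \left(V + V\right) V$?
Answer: $\frac{4}{26945} \approx 0.00014845$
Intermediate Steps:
$Z{\left(V \right)} = 2 V^{2}$ ($Z{\left(V \right)} = 2 V V = 2 V^{2}$)
$j{\left(J,B \right)} = 3 - \left(1 + B\right) \left(18 + J\right)$ ($j{\left(J,B \right)} = 3 - \left(J + 2 \cdot 3^{2}\right) \left(B + 1\right) = 3 - \left(J + 2 \cdot 9\right) \left(1 + B\right) = 3 - \left(J + 18\right) \left(1 + B\right) = 3 - \left(18 + J\right) \left(1 + B\right) = 3 - \left(1 + B\right) \left(18 + J\right)$)
$M{\left(X,f \right)} = 2$ ($M{\left(X,f \right)} = \sqrt{4} = 2$)
$t{\left(U \right)} = \frac{5}{4} + \frac{U^{2}}{4}$
$\frac{1}{6734 + t{\left(M{\left(j{\left(0,2 \right)},-1 \right)} \right)}} = \frac{1}{6734 + \left(\frac{5}{4} + \frac{2^{2}}{4}\right)} = \frac{1}{6734 + \left(\frac{5}{4} + \frac{1}{4} \cdot 4\right)} = \frac{1}{6734 + \left(\frac{5}{4} + 1\right)} = \frac{1}{6734 + \frac{9}{4}} = \frac{1}{\frac{26945}{4}} = \frac{4}{26945}$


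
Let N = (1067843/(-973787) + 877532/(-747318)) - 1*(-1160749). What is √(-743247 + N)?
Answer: √327075740079561716731855059/27989559741 ≈ 646.14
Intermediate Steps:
N = 422354268963703738/363864276633 (N = (1067843*(-1/973787) + 877532*(-1/747318)) + 1160749 = (-1067843/973787 - 438766/373659) + 1160749 = -826273774379/363864276633 + 1160749 = 422354268963703738/363864276633 ≈ 1.1607e+6)
√(-743247 + N) = √(-743247 + 422354268963703738/363864276633) = √(151913236949056387/363864276633) = √327075740079561716731855059/27989559741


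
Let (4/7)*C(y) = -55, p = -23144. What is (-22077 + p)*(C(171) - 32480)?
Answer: 5892522405/4 ≈ 1.4731e+9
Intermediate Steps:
C(y) = -385/4 (C(y) = (7/4)*(-55) = -385/4)
(-22077 + p)*(C(171) - 32480) = (-22077 - 23144)*(-385/4 - 32480) = -45221*(-130305/4) = 5892522405/4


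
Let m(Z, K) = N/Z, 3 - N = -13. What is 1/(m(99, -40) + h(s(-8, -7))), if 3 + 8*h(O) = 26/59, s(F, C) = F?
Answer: -46728/7397 ≈ -6.3172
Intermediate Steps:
N = 16 (N = 3 - 1*(-13) = 3 + 13 = 16)
h(O) = -151/472 (h(O) = -3/8 + (26/59)/8 = -3/8 + (26*(1/59))/8 = -3/8 + (⅛)*(26/59) = -3/8 + 13/236 = -151/472)
m(Z, K) = 16/Z
1/(m(99, -40) + h(s(-8, -7))) = 1/(16/99 - 151/472) = 1/(-7397/46728) = -46728/7397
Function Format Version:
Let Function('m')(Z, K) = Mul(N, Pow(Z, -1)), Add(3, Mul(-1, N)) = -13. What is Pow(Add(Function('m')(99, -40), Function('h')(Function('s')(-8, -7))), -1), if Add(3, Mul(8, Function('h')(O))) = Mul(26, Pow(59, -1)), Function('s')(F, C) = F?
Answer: Rational(-46728, 7397) ≈ -6.3172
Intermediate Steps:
N = 16 (N = Add(3, Mul(-1, -13)) = Add(3, 13) = 16)
Function('h')(O) = Rational(-151, 472) (Function('h')(O) = Add(Rational(-3, 8), Mul(Rational(1, 8), Mul(26, Pow(59, -1)))) = Add(Rational(-3, 8), Mul(Rational(1, 8), Mul(26, Rational(1, 59)))) = Add(Rational(-3, 8), Mul(Rational(1, 8), Rational(26, 59))) = Add(Rational(-3, 8), Rational(13, 236)) = Rational(-151, 472))
Function('m')(Z, K) = Mul(16, Pow(Z, -1))
Pow(Add(Function('m')(99, -40), Function('h')(Function('s')(-8, -7))), -1) = Pow(Add(Mul(16, Pow(99, -1)), Rational(-151, 472)), -1) = Pow(Add(Mul(16, Rational(1, 99)), Rational(-151, 472)), -1) = Pow(Add(Rational(16, 99), Rational(-151, 472)), -1) = Pow(Rational(-7397, 46728), -1) = Rational(-46728, 7397)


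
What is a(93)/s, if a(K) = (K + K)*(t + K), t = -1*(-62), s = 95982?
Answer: 4805/15997 ≈ 0.30037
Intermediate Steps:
t = 62
a(K) = 2*K*(62 + K) (a(K) = (K + K)*(62 + K) = (2*K)*(62 + K) = 2*K*(62 + K))
a(93)/s = (2*93*(62 + 93))/95982 = (2*93*155)*(1/95982) = 28830*(1/95982) = 4805/15997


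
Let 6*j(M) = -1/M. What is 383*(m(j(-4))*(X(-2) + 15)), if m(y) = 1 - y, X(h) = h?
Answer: 114517/24 ≈ 4771.5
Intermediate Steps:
j(M) = -1/(6*M) (j(M) = (-1/M)/6 = -1/(6*M))
383*(m(j(-4))*(X(-2) + 15)) = 383*((1 - (-1)/(6*(-4)))*(-2 + 15)) = 383*((1 - (-1)*(-1)/(6*4))*13) = 383*((1 - 1*1/24)*13) = 383*((1 - 1/24)*13) = 383*((23/24)*13) = 383*(299/24) = 114517/24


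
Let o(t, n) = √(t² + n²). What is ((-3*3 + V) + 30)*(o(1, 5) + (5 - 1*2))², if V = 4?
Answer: 875 + 150*√26 ≈ 1639.9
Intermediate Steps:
o(t, n) = √(n² + t²)
((-3*3 + V) + 30)*(o(1, 5) + (5 - 1*2))² = ((-3*3 + 4) + 30)*(√(5² + 1²) + (5 - 1*2))² = ((-9 + 4) + 30)*(√(25 + 1) + (5 - 2))² = (-5 + 30)*(√26 + 3)² = 25*(3 + √26)²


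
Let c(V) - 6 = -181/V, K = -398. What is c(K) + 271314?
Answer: 107985541/398 ≈ 2.7132e+5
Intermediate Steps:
c(V) = 6 - 181/V
c(K) + 271314 = (6 - 181/(-398)) + 271314 = (6 - 181*(-1/398)) + 271314 = (6 + 181/398) + 271314 = 2569/398 + 271314 = 107985541/398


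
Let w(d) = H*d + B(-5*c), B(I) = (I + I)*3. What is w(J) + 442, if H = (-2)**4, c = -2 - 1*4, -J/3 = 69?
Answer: -2690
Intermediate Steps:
J = -207 (J = -3*69 = -207)
c = -6 (c = -2 - 4 = -6)
B(I) = 6*I (B(I) = (2*I)*3 = 6*I)
H = 16
w(d) = 180 + 16*d (w(d) = 16*d + 6*(-5*(-6)) = 16*d + 6*30 = 16*d + 180 = 180 + 16*d)
w(J) + 442 = (180 + 16*(-207)) + 442 = (180 - 3312) + 442 = -3132 + 442 = -2690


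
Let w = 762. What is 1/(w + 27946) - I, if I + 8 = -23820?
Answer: 684054225/28708 ≈ 23828.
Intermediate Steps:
I = -23828 (I = -8 - 23820 = -23828)
1/(w + 27946) - I = 1/(762 + 27946) - 1*(-23828) = 1/28708 + 23828 = 684054225/28708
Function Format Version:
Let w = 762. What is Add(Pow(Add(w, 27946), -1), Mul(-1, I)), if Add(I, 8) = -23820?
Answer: Rational(684054225, 28708) ≈ 23828.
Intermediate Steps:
I = -23828 (I = Add(-8, -23820) = -23828)
Add(Pow(Add(w, 27946), -1), Mul(-1, I)) = Add(Pow(Add(762, 27946), -1), Mul(-1, -23828)) = Add(Pow(28708, -1), 23828) = Add(Rational(1, 28708), 23828) = Rational(684054225, 28708)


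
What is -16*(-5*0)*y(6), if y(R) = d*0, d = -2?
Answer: 0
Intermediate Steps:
y(R) = 0 (y(R) = -2*0 = 0)
-16*(-5*0)*y(6) = -16*(-5*0)*0 = -0*0 = -16*0 = 0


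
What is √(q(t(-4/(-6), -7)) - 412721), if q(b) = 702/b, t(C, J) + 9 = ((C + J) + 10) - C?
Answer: I*√412838 ≈ 642.52*I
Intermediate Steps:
t(C, J) = 1 + J (t(C, J) = -9 + (((C + J) + 10) - C) = -9 + ((10 + C + J) - C) = -9 + (10 + J) = 1 + J)
√(q(t(-4/(-6), -7)) - 412721) = √(702/(1 - 7) - 412721) = √(702/(-6) - 412721) = √(702*(-⅙) - 412721) = √(-117 - 412721) = √(-412838) = I*√412838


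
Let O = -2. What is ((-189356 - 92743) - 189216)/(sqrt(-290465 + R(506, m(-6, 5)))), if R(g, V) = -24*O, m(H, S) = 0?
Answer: 471315*I*sqrt(290417)/290417 ≈ 874.58*I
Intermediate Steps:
R(g, V) = 48 (R(g, V) = -24*(-2) = 48)
((-189356 - 92743) - 189216)/(sqrt(-290465 + R(506, m(-6, 5)))) = ((-189356 - 92743) - 189216)/(sqrt(-290465 + 48)) = (-282099 - 189216)/(sqrt(-290417)) = -471315*(-I*sqrt(290417)/290417) = -(-471315)*I*sqrt(290417)/290417 = 471315*I*sqrt(290417)/290417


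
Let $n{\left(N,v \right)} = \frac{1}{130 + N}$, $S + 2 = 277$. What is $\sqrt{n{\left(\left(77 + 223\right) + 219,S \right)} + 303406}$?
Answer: $\frac{\sqrt{127794911255}}{649} \approx 550.82$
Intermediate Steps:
$S = 275$ ($S = -2 + 277 = 275$)
$\sqrt{n{\left(\left(77 + 223\right) + 219,S \right)} + 303406} = \sqrt{\frac{1}{130 + \left(\left(77 + 223\right) + 219\right)} + 303406} = \sqrt{\frac{1}{130 + \left(300 + 219\right)} + 303406} = \sqrt{\frac{1}{130 + 519} + 303406} = \sqrt{\frac{1}{649} + 303406} = \sqrt{\frac{196910495}{649}} = \frac{\sqrt{127794911255}}{649}$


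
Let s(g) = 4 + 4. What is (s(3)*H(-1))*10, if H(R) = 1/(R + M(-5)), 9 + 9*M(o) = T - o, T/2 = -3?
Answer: -720/19 ≈ -37.895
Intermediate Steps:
T = -6 (T = 2*(-3) = -6)
M(o) = -5/3 - o/9 (M(o) = -1 + (-6 - o)/9 = -1 + (-2/3 - o/9) = -5/3 - o/9)
s(g) = 8
H(R) = 1/(-10/9 + R) (H(R) = 1/(R + (-5/3 - 1/9*(-5))) = 1/(R + (-5/3 + 5/9)) = 1/(R - 10/9) = 1/(-10/9 + R))
(s(3)*H(-1))*10 = (8*(9/(-10 + 9*(-1))))*10 = (8*(9/(-10 - 9)))*10 = (8*(9/(-19)))*10 = (8*(9*(-1/19)))*10 = (8*(-9/19))*10 = -72/19*10 = -720/19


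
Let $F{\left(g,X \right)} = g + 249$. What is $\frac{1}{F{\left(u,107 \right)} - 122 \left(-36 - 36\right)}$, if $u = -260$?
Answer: $\frac{1}{8773} \approx 0.00011399$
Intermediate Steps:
$F{\left(g,X \right)} = 249 + g$
$\frac{1}{F{\left(u,107 \right)} - 122 \left(-36 - 36\right)} = \frac{1}{\left(249 - 260\right) - 122 \left(-36 - 36\right)} = \frac{1}{-11 - -8784} = \frac{1}{-11 + 8784} = \frac{1}{8773}$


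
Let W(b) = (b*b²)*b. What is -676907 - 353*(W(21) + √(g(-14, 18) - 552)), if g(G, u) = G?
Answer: -69328700 - 353*I*√566 ≈ -6.9329e+7 - 8398.1*I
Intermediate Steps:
W(b) = b⁴ (W(b) = b³*b = b⁴)
-676907 - 353*(W(21) + √(g(-14, 18) - 552)) = -676907 - 353*(21⁴ + √(-14 - 552)) = -676907 - 353*(194481 + √(-566)) = -676907 - 353*(194481 + I*√566) = -676907 - (68651793 + 353*I*√566) = -676907 + (-68651793 - 353*I*√566) = -69328700 - 353*I*√566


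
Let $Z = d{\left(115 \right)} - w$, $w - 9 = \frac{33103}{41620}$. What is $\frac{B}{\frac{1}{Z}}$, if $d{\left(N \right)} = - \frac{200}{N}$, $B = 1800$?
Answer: $- \frac{993735810}{47863} \approx -20762.0$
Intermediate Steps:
$w = \frac{407683}{41620}$ ($w = 9 + \frac{33103}{41620} = \frac{407683}{41620} \approx 9.7954$)
$Z = - \frac{11041509}{957260}$ ($Z = - \frac{200}{115} - \frac{407683}{41620} = \left(-200\right) \frac{1}{115} - \frac{407683}{41620} = - \frac{40}{23} - \frac{407683}{41620} = - \frac{11041509}{957260} \approx -11.534$)
$\frac{B}{\frac{1}{Z}} = \frac{1800}{\frac{1}{- \frac{11041509}{957260}}} = \frac{1800}{- \frac{957260}{11041509}} = 1800 \left(- \frac{11041509}{957260}\right) = - \frac{993735810}{47863}$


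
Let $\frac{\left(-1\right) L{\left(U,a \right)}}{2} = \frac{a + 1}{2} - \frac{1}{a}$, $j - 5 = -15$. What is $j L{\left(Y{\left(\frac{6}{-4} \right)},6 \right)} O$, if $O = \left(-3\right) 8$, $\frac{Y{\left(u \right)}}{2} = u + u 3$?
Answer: $-1600$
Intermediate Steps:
$Y{\left(u \right)} = 8 u$ ($Y{\left(u \right)} = 2 \left(u + u 3\right) = 2 \left(u + 3 u\right) = 2 \cdot 4 u = 8 u$)
$j = -10$ ($j = 5 - 15 = -10$)
$L{\left(U,a \right)} = -1 - a + \frac{2}{a}$ ($L{\left(U,a \right)} = - 2 \left(\frac{a + 1}{2} - \frac{1}{a}\right) = - 2 \left(\left(1 + a\right) \frac{1}{2} - \frac{1}{a}\right) = - 2 \left(\left(\frac{1}{2} + \frac{a}{2}\right) - \frac{1}{a}\right) = - 2 \left(\frac{1}{2} + \frac{a}{2} - \frac{1}{a}\right) = -1 - a + \frac{2}{a}$)
$O = -24$
$j L{\left(Y{\left(\frac{6}{-4} \right)},6 \right)} O = - 10 \left(-1 - 6 + \frac{2}{6}\right) \left(-24\right) = - 10 \left(-1 - 6 + 2 \cdot \frac{1}{6}\right) \left(-24\right) = - 10 \left(-1 - 6 + \frac{1}{3}\right) \left(-24\right) = \left(-10\right) \left(- \frac{20}{3}\right) \left(-24\right) = \frac{200}{3} \left(-24\right) = -1600$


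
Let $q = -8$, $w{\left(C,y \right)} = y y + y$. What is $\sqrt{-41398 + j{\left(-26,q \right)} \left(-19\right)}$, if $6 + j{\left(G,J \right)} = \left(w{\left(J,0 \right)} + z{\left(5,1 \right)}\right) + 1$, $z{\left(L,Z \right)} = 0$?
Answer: $i \sqrt{41303} \approx 203.23 i$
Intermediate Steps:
$w{\left(C,y \right)} = y + y^{2}$ ($w{\left(C,y \right)} = y^{2} + y = y + y^{2}$)
$j{\left(G,J \right)} = -5$ ($j{\left(G,J \right)} = -6 + \left(\left(0 \left(1 + 0\right) + 0\right) + 1\right) = -6 + \left(\left(0 \cdot 1 + 0\right) + 1\right) = -6 + \left(\left(0 + 0\right) + 1\right) = -6 + \left(0 + 1\right) = -6 + 1 = -5$)
$\sqrt{-41398 + j{\left(-26,q \right)} \left(-19\right)} = \sqrt{-41398 - -95} = \sqrt{-41398 + 95} = \sqrt{-41303} = i \sqrt{41303}$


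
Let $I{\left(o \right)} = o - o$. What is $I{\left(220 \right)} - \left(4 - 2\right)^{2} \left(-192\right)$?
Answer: $768$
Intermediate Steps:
$I{\left(o \right)} = 0$
$I{\left(220 \right)} - \left(4 - 2\right)^{2} \left(-192\right) = 0 - \left(4 - 2\right)^{2} \left(-192\right) = 0 - 2^{2} \left(-192\right) = 0 - 4 \left(-192\right) = 0 - -768 = 0 + 768 = 768$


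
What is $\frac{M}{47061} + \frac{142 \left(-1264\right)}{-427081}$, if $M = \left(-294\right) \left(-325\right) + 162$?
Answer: $\frac{16441220480}{6699619647} \approx 2.4541$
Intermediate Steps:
$M = 95712$ ($M = 95550 + 162 = 95712$)
$\frac{M}{47061} + \frac{142 \left(-1264\right)}{-427081} = \frac{95712}{47061} + \frac{142 \left(-1264\right)}{-427081} = 95712 \cdot \frac{1}{47061} - - \frac{179488}{427081} = \frac{31904}{15687} + \frac{179488}{427081} = \frac{16441220480}{6699619647}$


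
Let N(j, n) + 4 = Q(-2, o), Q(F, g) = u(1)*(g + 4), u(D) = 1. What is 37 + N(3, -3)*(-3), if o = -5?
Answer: 52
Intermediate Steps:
Q(F, g) = 4 + g (Q(F, g) = 1*(g + 4) = 1*(4 + g) = 4 + g)
N(j, n) = -5 (N(j, n) = -4 + (4 - 5) = -4 - 1 = -5)
37 + N(3, -3)*(-3) = 37 - 5*(-3) = 37 + 15 = 52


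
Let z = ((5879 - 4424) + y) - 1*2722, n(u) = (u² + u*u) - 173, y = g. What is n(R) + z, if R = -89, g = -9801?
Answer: 4601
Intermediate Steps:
y = -9801
n(u) = -173 + 2*u² (n(u) = (u² + u²) - 173 = 2*u² - 173 = -173 + 2*u²)
z = -11068 (z = ((5879 - 4424) - 9801) - 1*2722 = (1455 - 9801) - 2722 = -8346 - 2722 = -11068)
n(R) + z = (-173 + 2*(-89)²) - 11068 = (-173 + 2*7921) - 11068 = (-173 + 15842) - 11068 = 15669 - 11068 = 4601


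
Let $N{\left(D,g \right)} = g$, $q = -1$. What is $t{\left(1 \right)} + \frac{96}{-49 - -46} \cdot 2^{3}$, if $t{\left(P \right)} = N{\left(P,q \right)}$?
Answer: $-257$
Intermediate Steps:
$t{\left(P \right)} = -1$
$t{\left(1 \right)} + \frac{96}{-49 - -46} \cdot 2^{3} = -1 + \frac{96}{-49 - -46} \cdot 2^{3} = -1 + \frac{96}{-49 + 46} \cdot 8 = -1 + \frac{96}{-3} \cdot 8 = -1 + 96 \left(- \frac{1}{3}\right) 8 = -1 - 256 = -257$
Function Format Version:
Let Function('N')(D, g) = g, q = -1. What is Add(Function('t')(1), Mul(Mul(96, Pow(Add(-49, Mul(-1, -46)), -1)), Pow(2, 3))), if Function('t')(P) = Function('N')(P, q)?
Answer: -257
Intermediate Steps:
Function('t')(P) = -1
Add(Function('t')(1), Mul(Mul(96, Pow(Add(-49, Mul(-1, -46)), -1)), Pow(2, 3))) = Add(-1, Mul(Mul(96, Pow(Add(-49, Mul(-1, -46)), -1)), Pow(2, 3))) = Add(-1, Mul(Mul(96, Pow(Add(-49, 46), -1)), 8)) = Add(-1, Mul(Mul(96, Pow(-3, -1)), 8)) = Add(-1, Mul(Mul(96, Rational(-1, 3)), 8)) = Add(-1, Mul(-32, 8)) = Add(-1, -256) = -257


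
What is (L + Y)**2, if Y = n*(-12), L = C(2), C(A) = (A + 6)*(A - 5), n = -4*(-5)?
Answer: 69696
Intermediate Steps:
n = 20
C(A) = (-5 + A)*(6 + A) (C(A) = (6 + A)*(-5 + A) = (-5 + A)*(6 + A))
L = -24 (L = -30 + 2 + 2**2 = -30 + 2 + 4 = -24)
Y = -240 (Y = 20*(-12) = -240)
(L + Y)**2 = (-24 - 240)**2 = (-264)**2 = 69696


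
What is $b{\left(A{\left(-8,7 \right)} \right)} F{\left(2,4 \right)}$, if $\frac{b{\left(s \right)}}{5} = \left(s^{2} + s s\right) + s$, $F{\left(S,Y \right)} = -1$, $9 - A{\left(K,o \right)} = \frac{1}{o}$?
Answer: $- \frac{40610}{49} \approx -828.78$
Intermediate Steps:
$A{\left(K,o \right)} = 9 - \frac{1}{o}$
$b{\left(s \right)} = 5 s + 10 s^{2}$ ($b{\left(s \right)} = 5 \left(\left(s^{2} + s s\right) + s\right) = 5 \left(\left(s^{2} + s^{2}\right) + s\right) = 5 \left(2 s^{2} + s\right) = 5 \left(s + 2 s^{2}\right) = 5 s + 10 s^{2}$)
$b{\left(A{\left(-8,7 \right)} \right)} F{\left(2,4 \right)} = 5 \left(9 - \frac{1}{7}\right) \left(1 + 2 \left(9 - \frac{1}{7}\right)\right) \left(-1\right) = 5 \cdot \frac{62}{7} \left(1 + 2 \cdot \frac{62}{7}\right) \left(-1\right) = 5 \cdot \frac{62}{7} \left(1 + \frac{124}{7}\right) \left(-1\right) = 5 \cdot \frac{62}{7} \cdot \frac{131}{7} \left(-1\right) = \frac{40610}{49} \left(-1\right) = - \frac{40610}{49}$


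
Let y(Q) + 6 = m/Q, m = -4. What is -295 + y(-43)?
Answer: -12939/43 ≈ -300.91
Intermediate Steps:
y(Q) = -6 - 4/Q
-295 + y(-43) = -295 + (-6 - 4/(-43)) = -295 + (-6 - 4*(-1/43)) = -295 + (-6 + 4/43) = -295 - 254/43 = -12939/43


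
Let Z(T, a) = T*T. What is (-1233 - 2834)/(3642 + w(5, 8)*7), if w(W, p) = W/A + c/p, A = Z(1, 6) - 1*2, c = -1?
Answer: -32536/28849 ≈ -1.1278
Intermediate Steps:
Z(T, a) = T²
A = -1 (A = 1² - 1*2 = 1 - 2 = -1)
w(W, p) = -W - 1/p (w(W, p) = W/(-1) - 1/p = W*(-1) - 1/p = -W - 1/p)
(-1233 - 2834)/(3642 + w(5, 8)*7) = (-1233 - 2834)/(3642 + (-1*5 - 1/8)*7) = -4067/(3642 + (-5 - 1*⅛)*7) = -4067/(3642 + (-5 - ⅛)*7) = -4067/(3642 - 41/8*7) = -4067/(3642 - 287/8) = -4067/28849/8 = -4067*8/28849 = -32536/28849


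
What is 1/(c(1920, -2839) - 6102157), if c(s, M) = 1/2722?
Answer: -2722/16610071353 ≈ -1.6388e-7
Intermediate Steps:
c(s, M) = 1/2722
1/(c(1920, -2839) - 6102157) = 1/(1/2722 - 6102157) = 1/(-16610071353/2722) = -2722/16610071353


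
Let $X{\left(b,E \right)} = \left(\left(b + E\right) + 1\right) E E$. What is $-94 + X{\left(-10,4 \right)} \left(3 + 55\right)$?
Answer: $-4734$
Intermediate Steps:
$X{\left(b,E \right)} = E^{2} \left(1 + E + b\right)$ ($X{\left(b,E \right)} = \left(\left(E + b\right) + 1\right) E E = \left(1 + E + b\right) E E = E \left(1 + E + b\right) E = E^{2} \left(1 + E + b\right)$)
$-94 + X{\left(-10,4 \right)} \left(3 + 55\right) = -94 + 4^{2} \left(1 + 4 - 10\right) \left(3 + 55\right) = -94 + 16 \left(-5\right) 58 = -94 - 4640 = -4734$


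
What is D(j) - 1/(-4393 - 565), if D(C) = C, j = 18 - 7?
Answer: 54539/4958 ≈ 11.000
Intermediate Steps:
j = 11
D(j) - 1/(-4393 - 565) = 11 - 1/(-4393 - 565) = 11 - 1/(-4958) = 11 - 1*(-1/4958) = 11 + 1/4958 = 54539/4958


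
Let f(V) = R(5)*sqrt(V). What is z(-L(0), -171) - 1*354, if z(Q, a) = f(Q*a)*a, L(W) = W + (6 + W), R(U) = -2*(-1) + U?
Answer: -354 - 3591*sqrt(114) ≈ -38695.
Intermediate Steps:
R(U) = 2 + U
L(W) = 6 + 2*W
f(V) = 7*sqrt(V) (f(V) = (2 + 5)*sqrt(V) = 7*sqrt(V))
z(Q, a) = 7*a*sqrt(Q*a) (z(Q, a) = (7*sqrt(Q*a))*a = 7*a*sqrt(Q*a))
z(-L(0), -171) - 1*354 = 7*(-171)*sqrt(-(6 + 2*0)*(-171)) - 1*354 = 7*(-171)*sqrt(-(6 + 0)*(-171)) - 354 = 7*(-171)*sqrt(-1*6*(-171)) - 354 = 7*(-171)*sqrt(-6*(-171)) - 354 = 7*(-171)*sqrt(1026) - 354 = 7*(-171)*(3*sqrt(114)) - 354 = -3591*sqrt(114) - 354 = -354 - 3591*sqrt(114)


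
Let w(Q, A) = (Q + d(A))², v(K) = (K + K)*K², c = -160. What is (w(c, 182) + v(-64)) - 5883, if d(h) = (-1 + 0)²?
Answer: -504890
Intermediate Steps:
d(h) = 1 (d(h) = (-1)² = 1)
v(K) = 2*K³ (v(K) = (2*K)*K² = 2*K³)
w(Q, A) = (1 + Q)² (w(Q, A) = (Q + 1)² = (1 + Q)²)
(w(c, 182) + v(-64)) - 5883 = ((1 - 160)² + 2*(-64)³) - 5883 = ((-159)² + 2*(-262144)) - 5883 = (25281 - 524288) - 5883 = -499007 - 5883 = -504890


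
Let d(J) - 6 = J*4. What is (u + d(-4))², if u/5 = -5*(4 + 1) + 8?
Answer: 9025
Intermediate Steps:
d(J) = 6 + 4*J (d(J) = 6 + J*4 = 6 + 4*J)
u = -85 (u = 5*(-5*(4 + 1) + 8) = 5*(-5*5 + 8) = 5*(-25 + 8) = 5*(-17) = -85)
(u + d(-4))² = (-85 + (6 + 4*(-4)))² = (-85 + (6 - 16))² = (-85 - 10)² = (-95)² = 9025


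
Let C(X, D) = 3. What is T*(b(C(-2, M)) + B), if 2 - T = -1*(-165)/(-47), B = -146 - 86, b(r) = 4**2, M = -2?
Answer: -55944/47 ≈ -1190.3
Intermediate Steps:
b(r) = 16
B = -232
T = 259/47 (T = 2 - (-1*(-165))/(-47) = 2 - 165*(-1)/47 = 2 - 1*(-165/47) = 2 + 165/47 = 259/47 ≈ 5.5106)
T*(b(C(-2, M)) + B) = 259*(16 - 232)/47 = (259/47)*(-216) = -55944/47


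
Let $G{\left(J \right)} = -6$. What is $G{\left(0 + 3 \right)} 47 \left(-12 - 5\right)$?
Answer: $4794$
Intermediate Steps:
$G{\left(0 + 3 \right)} 47 \left(-12 - 5\right) = \left(-6\right) 47 \left(-12 - 5\right) = - 282 \left(-12 - 5\right) = \left(-282\right) \left(-17\right) = 4794$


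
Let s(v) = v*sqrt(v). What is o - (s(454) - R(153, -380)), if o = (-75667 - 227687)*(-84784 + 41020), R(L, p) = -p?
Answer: 13275984836 - 454*sqrt(454) ≈ 1.3276e+10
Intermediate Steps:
s(v) = v**(3/2)
o = 13275984456 (o = -303354*(-43764) = 13275984456)
o - (s(454) - R(153, -380)) = 13275984456 - (454**(3/2) - (-1)*(-380)) = 13275984456 - (454*sqrt(454) - 1*380) = 13275984456 - (454*sqrt(454) - 380) = 13275984456 - (-380 + 454*sqrt(454)) = 13275984456 + (380 - 454*sqrt(454)) = 13275984836 - 454*sqrt(454)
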